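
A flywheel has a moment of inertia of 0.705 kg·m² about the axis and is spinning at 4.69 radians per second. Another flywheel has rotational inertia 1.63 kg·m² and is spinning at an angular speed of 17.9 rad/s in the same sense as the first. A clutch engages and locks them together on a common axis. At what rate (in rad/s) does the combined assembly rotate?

No external torque acts about the common axis, so total angular momentum is conserved.
Taking A's sense as positive: L = (0.7050)(4.69) + (1.630)(17.9) = 32.48 kg·m²·rad/s.
Combined I = 0.7050 + 1.630 = 2.335 kg·m².
ω_f = L / I = 32.48 / 2.335 = 13.91 rad/s.

|ω_f| ≈ 13.9 rad/s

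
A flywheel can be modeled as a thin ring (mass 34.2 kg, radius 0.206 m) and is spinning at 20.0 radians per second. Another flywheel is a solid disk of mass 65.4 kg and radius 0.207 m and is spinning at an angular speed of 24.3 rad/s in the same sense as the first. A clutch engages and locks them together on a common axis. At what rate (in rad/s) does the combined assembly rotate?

The coupling torques are internal; angular momentum about the shared axis is conserved.
Moments of inertia: I_A = (34.2)(0.206)² = 1.451 kg·m²; I_B = ½(65.4)(0.207)² = 1.401 kg·m².
Taking A's sense as positive: L = (1.451)(20.0) + (1.401)(24.3) = 63.07 kg·m²·rad/s.
Combined I = 1.451 + 1.401 = 2.852 kg·m².
ω_f = L / I = 63.07 / 2.852 = 22.11 rad/s.

|ω_f| ≈ 22.1 rad/s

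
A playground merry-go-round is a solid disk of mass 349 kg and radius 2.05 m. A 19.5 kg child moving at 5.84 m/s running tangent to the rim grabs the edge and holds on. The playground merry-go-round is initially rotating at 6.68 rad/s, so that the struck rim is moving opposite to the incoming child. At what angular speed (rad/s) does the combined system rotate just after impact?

About the axle the impulsive forces during the collision are internal, so angular momentum about that axis is conserved.
I_p = ½(349)(2.05)² = 733.3 kg·m². Taking the sense of the child's angular momentum as positive, L_{child} = m v R = (19.5)(5.84)(2.05) = 233.5 kg·m²/s.
L_i = −I_p ω_p + m v R = −(733.3)(6.68) + 233.5 = -4665 kg·m²/s.
After sticking, I_f = I_p + m R² = 733.3 + (19.5)(2.05)² = 815.3 kg·m².
ω_f = L_i / I_f = -4665 / 815.3 = -5.722 rad/s.

|ω_f| ≈ 5.72 rad/s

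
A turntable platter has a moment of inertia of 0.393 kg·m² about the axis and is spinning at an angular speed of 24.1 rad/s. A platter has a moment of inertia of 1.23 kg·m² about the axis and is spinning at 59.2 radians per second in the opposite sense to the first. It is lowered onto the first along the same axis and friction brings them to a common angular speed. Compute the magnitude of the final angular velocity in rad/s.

No external torque acts about the common axis, so total angular momentum is conserved.
Taking A's sense as positive: L = (0.3930)(24.1) − (1.230)(59.2) = -63.34 kg·m²·rad/s.
Combined I = 0.3930 + 1.230 = 1.623 kg·m².
ω_f = L / I = -63.34 / 1.623 = -39.03 rad/s.

|ω_f| ≈ 39.0 rad/s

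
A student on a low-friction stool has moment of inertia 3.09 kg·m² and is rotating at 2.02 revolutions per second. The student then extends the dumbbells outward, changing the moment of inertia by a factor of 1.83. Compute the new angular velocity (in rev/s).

No external torque acts about the spin axis, so angular momentum is conserved.
I₂ = 1.83 × 3.09 = 5.655 kg·m².
ω₂ = I₁ω₁ / I₂ = (3.090)(2.02 rev/s) / (5.655) = 1.104 rev/s.

ω₂ ≈ 1.10 rev/s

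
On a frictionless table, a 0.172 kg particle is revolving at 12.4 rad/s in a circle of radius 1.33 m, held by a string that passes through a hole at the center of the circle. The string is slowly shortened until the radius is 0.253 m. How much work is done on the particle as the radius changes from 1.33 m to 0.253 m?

W ≈ 623 J

The constraining force is radial, so m r² ω about the center is conserved.
ω₂ = ω₁ (r₁/r₂)² = (12.4)(1.33/0.253)² = 342.7 rad/s.
W = ΔKE = ½m(v₂² − v₁²) = 623.0 J.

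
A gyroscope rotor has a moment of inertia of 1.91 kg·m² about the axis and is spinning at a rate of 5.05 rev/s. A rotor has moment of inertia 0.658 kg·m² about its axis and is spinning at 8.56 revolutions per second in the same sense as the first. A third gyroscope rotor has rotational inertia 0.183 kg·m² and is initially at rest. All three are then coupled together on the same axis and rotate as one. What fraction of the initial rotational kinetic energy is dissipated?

The coupling torques are internal; angular momentum about the shared axis is conserved.
Taking A's sense as positive: L = (1.910)(5.05) + (0.6580)(8.56) = 15.28 kg·m²·rev/s.
Combined I = 1.910 + 0.6580 + 0.1830 = 2.751 kg·m².
ω_f = L / I = 15.28 / 2.751 = 5.554 rev/s.
KE_i = ½ΣIω² = 1913 J; KE_f = ½(2.751)(34.89)² = 1675 J.
Fraction dissipated = (KE_i − KE_f)/KE_i = 0.1246.

fraction ≈ 0.125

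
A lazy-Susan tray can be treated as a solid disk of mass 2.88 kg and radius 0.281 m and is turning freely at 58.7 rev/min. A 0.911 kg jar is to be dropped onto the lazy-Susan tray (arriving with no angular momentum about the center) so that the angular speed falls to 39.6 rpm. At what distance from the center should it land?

No external torque acts about the center; L_before = L_after.
I_p = ½(2.88)(0.281)² = 0.1137 kg·m².
I_p ω_i = (I_p + m r²) ω_f ⇒ m r² = I_p(ω_i/ω_f − 1) = 0.1137(58.7/39.6 − 1) = 0.05484 kg·m².
r = √(0.05484/0.911) = 0.2454 m.

r ≈ 0.245 m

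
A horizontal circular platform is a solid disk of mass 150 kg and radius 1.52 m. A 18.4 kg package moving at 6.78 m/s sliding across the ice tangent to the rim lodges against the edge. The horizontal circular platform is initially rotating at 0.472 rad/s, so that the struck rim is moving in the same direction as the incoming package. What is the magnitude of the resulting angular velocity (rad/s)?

The axle reaction passes through the central axle and exerts no torque about it; angular momentum about the central axle is conserved through the impact.
I_p = ½(150)(1.52)² = 173.3 kg·m². Taking the sense of the package's angular momentum as positive, L_{package} = m v R = (18.4)(6.78)(1.52) = 189.6 kg·m²/s.
L_i = +I_p ω_p + m v R = +(173.3)(0.472) + 189.6 = 271.4 kg·m²/s.
After sticking, I_f = I_p + m R² = 173.3 + (18.4)(1.52)² = 215.8 kg·m².
ω_f = L_i / I_f = 271.4 / 215.8 = 1.258 rad/s.

|ω_f| ≈ 1.26 rad/s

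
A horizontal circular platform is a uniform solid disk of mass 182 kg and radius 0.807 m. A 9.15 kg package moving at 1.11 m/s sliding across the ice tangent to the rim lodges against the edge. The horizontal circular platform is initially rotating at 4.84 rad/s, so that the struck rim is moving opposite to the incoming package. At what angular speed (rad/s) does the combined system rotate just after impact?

About the central axle the impulsive forces during the collision are internal, so angular momentum about that axis is conserved.
I_p = ½(182)(0.807)² = 59.26 kg·m². Taking the sense of the package's angular momentum as positive, L_{package} = m v R = (9.15)(1.11)(0.807) = 8.196 kg·m²/s.
L_i = −I_p ω_p + m v R = −(59.26)(4.84) + 8.196 = -278.6 kg·m²/s.
After sticking, I_f = I_p + m R² = 59.26 + (9.15)(0.807)² = 65.22 kg·m².
ω_f = L_i / I_f = -278.6 / 65.22 = -4.272 rad/s.

|ω_f| ≈ 4.27 rad/s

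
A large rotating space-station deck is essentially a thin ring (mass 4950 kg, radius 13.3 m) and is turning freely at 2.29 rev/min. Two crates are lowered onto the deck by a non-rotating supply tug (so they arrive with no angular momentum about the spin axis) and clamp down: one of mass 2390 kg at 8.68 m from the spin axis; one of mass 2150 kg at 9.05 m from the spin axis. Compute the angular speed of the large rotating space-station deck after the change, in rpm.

The added mass arrives with no angular momentum about the spin axis, and any external torque about the spin axis is negligible, so the system's angular momentum is conserved.
I_p = (4950)(13.3)² = 8.756e+05 kg·m².
Added inertia Σmr² = (2390)(8.68)² + (2150)(9.05)² = 3.562e+05 kg·m²; I_f = 8.756e+05 + 3.562e+05 = 1.232e+06 kg·m².
ω_f = I_p ω_i / I_f = (8.756e+05)(2.29) / 1.232e+06 = 1.628 rpm.

ω_f ≈ 1.63 rpm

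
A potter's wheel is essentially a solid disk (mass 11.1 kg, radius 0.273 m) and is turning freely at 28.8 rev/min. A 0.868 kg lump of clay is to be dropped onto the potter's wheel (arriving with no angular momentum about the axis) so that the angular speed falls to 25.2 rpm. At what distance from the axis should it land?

No external torque acts about the axis; L_before = L_after.
I_p = ½(11.1)(0.273)² = 0.4136 kg·m².
I_p ω_i = (I_p + m r²) ω_f ⇒ m r² = I_p(ω_i/ω_f − 1) = 0.4136(28.8/25.2 − 1) = 0.05909 kg·m².
r = √(0.05909/0.868) = 0.2609 m.

r ≈ 0.261 m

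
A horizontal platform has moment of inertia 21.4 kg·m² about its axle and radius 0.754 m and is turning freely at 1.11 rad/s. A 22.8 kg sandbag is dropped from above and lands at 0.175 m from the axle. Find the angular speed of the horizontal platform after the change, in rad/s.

The added mass arrives with no angular momentum about the axle, and any external torque about the axle is negligible, so the system's angular momentum is conserved.
Added inertia Σmr² = (22.8)(0.175)² = 0.6982 kg·m²; I_f = 21.40 + 0.6982 = 22.10 kg·m².
ω_f = I_p ω_i / I_f = (21.40)(1.11) / 22.10 = 1.075 rad/s.

ω_f ≈ 1.07 rad/s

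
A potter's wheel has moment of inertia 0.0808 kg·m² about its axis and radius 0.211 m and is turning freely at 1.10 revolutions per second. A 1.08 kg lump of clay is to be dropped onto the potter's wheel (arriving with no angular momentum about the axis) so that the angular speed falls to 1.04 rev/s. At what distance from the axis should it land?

r ≈ 0.0657 m

No external torque acts about the axis; L_before = L_after.
I_p ω_i = (I_p + m r²) ω_f ⇒ m r² = I_p(ω_i/ω_f − 1) = 0.08080(1.10/1.04 − 1) = 0.004662 kg·m².
r = √(0.004662/1.08) = 0.06570 m.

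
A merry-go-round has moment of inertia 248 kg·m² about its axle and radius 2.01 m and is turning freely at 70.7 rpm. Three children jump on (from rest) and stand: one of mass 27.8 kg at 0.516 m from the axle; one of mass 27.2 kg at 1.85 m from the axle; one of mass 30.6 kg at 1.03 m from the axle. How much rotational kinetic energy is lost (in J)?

The added mass arrives with no angular momentum about the axle, and any external torque about the axle is negligible, so the system's angular momentum is conserved.
Added inertia Σmr² = (27.8)(0.516)² + (27.2)(1.85)² + (30.6)(1.03)² = 133.0 kg·m²; I_f = 248.0 + 133.0 = 381.0 kg·m².
ω_f = I_p ω_i / I_f = (248.0)(70.7) / 381.0 = 46.03 rpm.
KE_i = ½(248.0)(7.404 rad/s)² = 6797 J; KE_f = ½(381.0)(4.820)² = 4425 J.

energy lost ≈ 2370 J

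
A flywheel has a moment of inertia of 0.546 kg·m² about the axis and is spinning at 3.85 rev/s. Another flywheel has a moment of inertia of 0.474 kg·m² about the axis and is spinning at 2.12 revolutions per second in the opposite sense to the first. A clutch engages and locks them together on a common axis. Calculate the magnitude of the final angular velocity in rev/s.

|ω_f| ≈ 1.08 rev/s

No external torque acts about the common axis, so total angular momentum is conserved.
Taking A's sense as positive: L = (0.5460)(3.85) − (0.4740)(2.12) = 1.097 kg·m²·rev/s.
Combined I = 0.5460 + 0.4740 = 1.020 kg·m².
ω_f = L / I = 1.097 / 1.020 = 1.076 rev/s.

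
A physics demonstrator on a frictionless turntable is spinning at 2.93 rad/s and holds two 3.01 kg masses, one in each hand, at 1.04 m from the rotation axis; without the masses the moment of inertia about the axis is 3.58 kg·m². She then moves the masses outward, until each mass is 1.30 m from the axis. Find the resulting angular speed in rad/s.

No external torque acts about the spin axis, so angular momentum is conserved.
I₁ = 3.58 + 2(3.01)(1.04)² = 10.09 kg·m²; I₂ = 3.58 + 2(3.01)(1.30)² = 13.75 kg·m².
ω₂ = I₁ω₁ / I₂ = (10.09)(2.93 rad/s) / (13.75) = 2.150 rad/s.

ω₂ ≈ 2.15 rad/s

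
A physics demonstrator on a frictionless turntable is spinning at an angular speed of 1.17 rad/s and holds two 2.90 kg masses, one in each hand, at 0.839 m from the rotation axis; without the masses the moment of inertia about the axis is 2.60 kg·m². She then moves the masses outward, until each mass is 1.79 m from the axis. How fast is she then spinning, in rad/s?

ω₂ ≈ 0.369 rad/s

With no external torque about the axis, L is conserved: I₁ω₁ = I₂ω₂.
I₁ = 2.60 + 2(2.90)(0.839)² = 6.683 kg·m²; I₂ = 2.60 + 2(2.90)(1.79)² = 21.18 kg·m².
ω₂ = I₁ω₁ / I₂ = (6.683)(1.17 rad/s) / (21.18) = 0.3691 rad/s.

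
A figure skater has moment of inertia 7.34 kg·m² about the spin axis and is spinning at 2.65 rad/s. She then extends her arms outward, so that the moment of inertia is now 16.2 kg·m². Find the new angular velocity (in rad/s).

No external torque acts about the spin axis, so angular momentum is conserved.
ω₂ = I₁ω₁ / I₂ = (7.340)(2.65 rad/s) / (16.20) = 1.201 rad/s.

ω₂ ≈ 1.20 rad/s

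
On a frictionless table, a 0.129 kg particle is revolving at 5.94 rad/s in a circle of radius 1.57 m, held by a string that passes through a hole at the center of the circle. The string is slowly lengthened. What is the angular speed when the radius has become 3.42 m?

ω₂ ≈ 1.25 rad/s

No torque about the axis ⇒ m r₁² ω₁ = m r₂² ω₂.
ω₂ = ω₁ (r₁/r₂)² = (5.94)(1.57/3.42)² = 1.252 rad/s.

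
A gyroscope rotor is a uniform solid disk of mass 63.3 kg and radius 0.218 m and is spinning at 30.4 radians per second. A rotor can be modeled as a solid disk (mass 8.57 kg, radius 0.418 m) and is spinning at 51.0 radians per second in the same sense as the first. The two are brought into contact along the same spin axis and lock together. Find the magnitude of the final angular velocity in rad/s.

|ω_f| ≈ 37.2 rad/s

No external torque acts about the common axis, so total angular momentum is conserved.
Moments of inertia: I_A = ½(63.3)(0.218)² = 1.504 kg·m²; I_B = ½(8.57)(0.418)² = 0.7487 kg·m².
Taking A's sense as positive: L = (1.504)(30.4) + (0.7487)(51.0) = 83.91 kg·m²·rad/s.
Combined I = 1.504 + 0.7487 = 2.253 kg·m².
ω_f = L / I = 83.91 / 2.253 = 37.25 rad/s.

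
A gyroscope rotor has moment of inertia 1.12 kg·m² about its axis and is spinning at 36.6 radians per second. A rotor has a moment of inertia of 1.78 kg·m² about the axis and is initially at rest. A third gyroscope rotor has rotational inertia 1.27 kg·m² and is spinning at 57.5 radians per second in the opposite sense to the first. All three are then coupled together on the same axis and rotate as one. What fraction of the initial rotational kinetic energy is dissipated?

No external torque acts about the common axis, so total angular momentum is conserved.
Taking A's sense as positive: L = (1.120)(36.6) − (1.270)(57.5) = -32.03 kg·m²·rad/s.
Combined I = 1.120 + 1.780 + 1.270 = 4.170 kg·m².
ω_f = L / I = -32.03 / 4.170 = -7.682 rad/s.
KE_i = ½ΣIω² = 2850 J; KE_f = ½(4.170)(7.682)² = 123.0 J.
Fraction dissipated = (KE_i − KE_f)/KE_i = 0.9568.

fraction ≈ 0.957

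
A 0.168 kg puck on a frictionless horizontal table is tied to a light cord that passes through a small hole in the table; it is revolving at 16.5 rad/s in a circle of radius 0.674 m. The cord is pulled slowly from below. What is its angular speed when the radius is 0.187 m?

ω₂ ≈ 214 rad/s

No torque about the axis ⇒ m r₁² ω₁ = m r₂² ω₂.
ω₂ = ω₁ (r₁/r₂)² = (16.5)(0.674/0.187)² = 214.3 rad/s.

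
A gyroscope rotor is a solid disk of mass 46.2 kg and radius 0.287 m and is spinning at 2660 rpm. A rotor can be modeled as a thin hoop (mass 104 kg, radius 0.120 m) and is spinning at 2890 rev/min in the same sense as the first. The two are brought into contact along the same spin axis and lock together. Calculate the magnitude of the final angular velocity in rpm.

The coupling torques are internal; angular momentum about the shared axis is conserved.
Moments of inertia: I_A = ½(46.2)(0.287)² = 1.903 kg·m²; I_B = (104)(0.120)² = 1.498 kg·m².
Taking A's sense as positive: L = (1.903)(2660) + (1.498)(2890) = 9389 kg·m²·rpm.
Combined I = 1.903 + 1.498 = 3.400 kg·m².
ω_f = L / I = 9389 / 3.400 = 2761 rpm.

|ω_f| ≈ 2760 rpm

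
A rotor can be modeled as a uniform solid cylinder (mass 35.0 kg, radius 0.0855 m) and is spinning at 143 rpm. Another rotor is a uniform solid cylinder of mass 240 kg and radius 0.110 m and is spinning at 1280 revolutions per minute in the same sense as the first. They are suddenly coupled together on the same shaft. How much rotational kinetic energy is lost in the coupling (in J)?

No external torque acts about the common axis, so total angular momentum is conserved.
Moments of inertia: I_A = ½(35.0)(0.0855)² = 0.1279 kg·m²; I_B = ½(240)(0.110)² = 1.452 kg·m².
Taking A's sense as positive: L = (0.1279)(143) + (1.452)(1280) = 1877 kg·m²·rpm.
Combined I = 0.1279 + 1.452 = 1.580 kg·m².
ω_f = L / I = 1877 / 1.580 = 1188 rpm.
KE_i = ½ΣIω² = 13060 J; KE_f = ½(1.580)(124.4)² = 12230 J.

ΔKE lost ≈ 833 J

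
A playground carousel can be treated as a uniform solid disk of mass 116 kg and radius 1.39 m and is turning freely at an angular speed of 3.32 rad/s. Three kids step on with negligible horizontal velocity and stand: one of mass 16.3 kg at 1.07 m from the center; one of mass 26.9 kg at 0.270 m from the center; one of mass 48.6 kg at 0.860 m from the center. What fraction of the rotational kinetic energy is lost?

fraction ≈ 0.335

The added mass arrives with no angular momentum about the center, and any external torque about the center is negligible, so the system's angular momentum is conserved.
I_p = ½(116)(1.39)² = 112.1 kg·m².
Added inertia Σmr² = (16.3)(1.07)² + (26.9)(0.270)² + (48.6)(0.860)² = 56.57 kg·m²; I_f = 112.1 + 56.57 = 168.6 kg·m².
ω_f = I_p ω_i / I_f = (112.1)(3.32) / 168.6 = 2.206 rad/s.
KE_i = ½(112.1)(3.320 rad/s)² = 617.6 J; KE_f = ½(168.6)(2.206)² = 410.4 J.
Fraction lost = 0.3355.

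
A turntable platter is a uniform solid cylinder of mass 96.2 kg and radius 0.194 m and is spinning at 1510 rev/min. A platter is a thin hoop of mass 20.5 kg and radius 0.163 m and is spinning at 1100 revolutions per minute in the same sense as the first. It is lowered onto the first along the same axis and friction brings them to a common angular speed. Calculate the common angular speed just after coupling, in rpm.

|ω_f| ≈ 1420 rpm

The coupling torques are internal; angular momentum about the shared axis is conserved.
Moments of inertia: I_A = ½(96.2)(0.194)² = 1.810 kg·m²; I_B = (20.5)(0.163)² = 0.5447 kg·m².
Taking A's sense as positive: L = (1.810)(1510) + (0.5447)(1100) = 3333 kg·m²·rpm.
Combined I = 1.810 + 0.5447 = 2.355 kg·m².
ω_f = L / I = 3333 / 2.355 = 1415 rpm.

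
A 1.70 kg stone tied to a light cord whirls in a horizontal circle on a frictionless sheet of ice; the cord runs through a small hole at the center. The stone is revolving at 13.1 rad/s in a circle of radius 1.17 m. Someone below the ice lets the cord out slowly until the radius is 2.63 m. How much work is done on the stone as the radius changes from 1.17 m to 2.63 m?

No torque about the axis ⇒ m r₁² ω₁ = m r₂² ω₂.
ω₂ = ω₁ (r₁/r₂)² = (13.1)(1.17/2.63)² = 2.593 rad/s.
W = ΔKE = ½m(v₂² − v₁²) = -160.2 J.

W ≈ -160 J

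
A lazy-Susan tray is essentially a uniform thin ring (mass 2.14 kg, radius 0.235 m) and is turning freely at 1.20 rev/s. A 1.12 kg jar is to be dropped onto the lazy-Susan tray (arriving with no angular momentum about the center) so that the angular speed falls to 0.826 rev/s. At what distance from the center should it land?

r ≈ 0.219 m

The added mass arrives with no angular momentum about the center, and any external torque about the center is negligible, so the system's angular momentum is conserved.
I_p = (2.14)(0.235)² = 0.1182 kg·m².
I_p ω_i = (I_p + m r²) ω_f ⇒ m r² = I_p(ω_i/ω_f − 1) = 0.1182(1.20/0.826 − 1) = 0.05351 kg·m².
r = √(0.05351/1.12) = 0.2186 m.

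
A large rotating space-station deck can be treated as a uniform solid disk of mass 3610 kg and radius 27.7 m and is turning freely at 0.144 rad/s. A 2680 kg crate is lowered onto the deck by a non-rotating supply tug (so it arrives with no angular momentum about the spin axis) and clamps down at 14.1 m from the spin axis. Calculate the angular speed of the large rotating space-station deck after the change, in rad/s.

ω_f ≈ 0.104 rad/s

The added mass arrives with no angular momentum about the spin axis, and any external torque about the spin axis is negligible, so the system's angular momentum is conserved.
I_p = ½(3610)(27.7)² = 1.385e+06 kg·m².
Added inertia Σmr² = (2680)(14.1)² = 5.328e+05 kg·m²; I_f = 1.385e+06 + 5.328e+05 = 1.918e+06 kg·m².
ω_f = I_p ω_i / I_f = (1.385e+06)(0.144) / 1.918e+06 = 0.1040 rad/s.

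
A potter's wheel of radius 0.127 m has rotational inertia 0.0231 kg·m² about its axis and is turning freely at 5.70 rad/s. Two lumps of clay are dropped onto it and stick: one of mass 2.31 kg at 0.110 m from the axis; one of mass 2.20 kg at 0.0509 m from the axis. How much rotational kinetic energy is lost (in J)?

energy lost ≈ 0.223 J

The added mass arrives with no angular momentum about the axis, and any external torque about the axis is negligible, so the system's angular momentum is conserved.
Added inertia Σmr² = (2.31)(0.110)² + (2.20)(0.0509)² = 0.03365 kg·m²; I_f = 0.02310 + 0.03365 = 0.05675 kg·m².
ω_f = I_p ω_i / I_f = (0.02310)(5.70) / 0.05675 = 2.320 rad/s.
KE_i = ½(0.02310)(5.700 rad/s)² = 0.3753 J; KE_f = ½(0.05675)(2.320)² = 0.1527 J.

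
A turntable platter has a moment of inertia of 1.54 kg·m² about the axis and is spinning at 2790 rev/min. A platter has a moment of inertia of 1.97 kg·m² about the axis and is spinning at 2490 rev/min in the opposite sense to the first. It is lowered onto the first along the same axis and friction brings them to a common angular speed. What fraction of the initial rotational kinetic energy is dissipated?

No external torque acts about the common axis, so total angular momentum is conserved.
Taking A's sense as positive: L = (1.540)(2790) − (1.970)(2490) = -608.7 kg·m²·rpm.
Combined I = 1.540 + 1.970 = 3.510 kg·m².
ω_f = L / I = -608.7 / 3.510 = -173.4 rpm.
KE_i = ½ΣIω² = 1.327e+05 J; KE_f = ½(3.510)(18.16)² = 578.8 J.
Fraction dissipated = (KE_i − KE_f)/KE_i = 0.9956.

fraction ≈ 0.996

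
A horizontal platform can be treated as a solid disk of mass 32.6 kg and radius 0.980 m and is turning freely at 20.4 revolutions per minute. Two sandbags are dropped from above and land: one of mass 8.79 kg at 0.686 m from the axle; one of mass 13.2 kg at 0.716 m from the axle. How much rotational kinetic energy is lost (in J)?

energy lost ≈ 14.7 J

No external torque acts about the axle; L_before = L_after.
I_p = ½(32.6)(0.980)² = 15.65 kg·m².
Added inertia Σmr² = (8.79)(0.686)² + (13.2)(0.716)² = 10.90 kg·m²; I_f = 15.65 + 10.90 = 26.56 kg·m².
ω_f = I_p ω_i / I_f = (15.65)(20.4) / 26.56 = 12.02 rpm.
KE_i = ½(15.65)(2.136 rad/s)² = 35.72 J; KE_f = ½(26.56)(1.259)² = 21.06 J.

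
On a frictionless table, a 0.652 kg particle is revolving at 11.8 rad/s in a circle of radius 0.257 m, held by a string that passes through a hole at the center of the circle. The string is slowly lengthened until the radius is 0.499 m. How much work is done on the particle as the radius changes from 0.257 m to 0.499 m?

W ≈ -2.20 J

The constraining force is radial, so m r² ω about the center is conserved.
ω₂ = ω₁ (r₁/r₂)² = (11.8)(0.257/0.499)² = 3.130 rad/s.
W = ΔKE = ½m(v₂² − v₁²) = -2.203 J.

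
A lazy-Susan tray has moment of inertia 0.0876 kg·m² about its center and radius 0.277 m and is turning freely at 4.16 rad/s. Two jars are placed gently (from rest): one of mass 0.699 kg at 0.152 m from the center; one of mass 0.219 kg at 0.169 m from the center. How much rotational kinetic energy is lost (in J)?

The added mass arrives with no angular momentum about the center, and any external torque about the center is negligible, so the system's angular momentum is conserved.
Added inertia Σmr² = (0.699)(0.152)² + (0.219)(0.169)² = 0.02240 kg·m²; I_f = 0.08760 + 0.02240 = 0.1100 kg·m².
ω_f = I_p ω_i / I_f = (0.08760)(4.16) / 0.1100 = 3.313 rad/s.
KE_i = ½(0.08760)(4.160 rad/s)² = 0.7580 J; KE_f = ½(0.1100)(3.313)² = 0.6036 J.

energy lost ≈ 0.154 J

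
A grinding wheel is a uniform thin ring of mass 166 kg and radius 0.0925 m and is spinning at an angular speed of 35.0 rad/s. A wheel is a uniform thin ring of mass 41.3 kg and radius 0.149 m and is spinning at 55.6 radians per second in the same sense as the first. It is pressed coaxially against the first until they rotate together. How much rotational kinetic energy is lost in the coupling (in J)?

No external torque acts about the common axis, so total angular momentum is conserved.
Moments of inertia: I_A = (166)(0.0925)² = 1.420 kg·m²; I_B = (41.3)(0.149)² = 0.9169 kg·m².
Taking A's sense as positive: L = (1.420)(35.0) + (0.9169)(55.6) = 100.7 kg·m²·rad/s.
Combined I = 1.420 + 0.9169 = 2.337 kg·m².
ω_f = L / I = 100.7 / 2.337 = 43.08 rad/s.
KE_i = ½ΣIω² = 2287 J; KE_f = ½(2.337)(43.08)² = 2169 J.

ΔKE lost ≈ 118 J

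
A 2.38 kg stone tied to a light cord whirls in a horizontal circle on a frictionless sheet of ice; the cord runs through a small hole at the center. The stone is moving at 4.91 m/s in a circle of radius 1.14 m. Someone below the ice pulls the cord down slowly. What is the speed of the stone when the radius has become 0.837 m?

v₂ ≈ 6.69 m/s

Central (radial) force ⇒ zero torque about the center ⇒ m v r is constant.
v₂ = v₁ r₁ / r₂ = (4.91)(1.14) / (0.837) = 6.687 m/s.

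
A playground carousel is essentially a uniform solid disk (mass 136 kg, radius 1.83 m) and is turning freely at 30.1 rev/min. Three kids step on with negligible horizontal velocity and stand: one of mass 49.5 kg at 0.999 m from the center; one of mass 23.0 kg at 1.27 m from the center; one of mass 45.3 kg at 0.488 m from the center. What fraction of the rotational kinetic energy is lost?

The added mass arrives with no angular momentum about the center, and any external torque about the center is negligible, so the system's angular momentum is conserved.
I_p = ½(136)(1.83)² = 227.7 kg·m².
Added inertia Σmr² = (49.5)(0.999)² + (23.0)(1.27)² + (45.3)(0.488)² = 97.29 kg·m²; I_f = 227.7 + 97.29 = 325.0 kg·m².
ω_f = I_p ω_i / I_f = (227.7)(30.1) / 325.0 = 21.09 rpm.
KE_i = ½(227.7)(3.152 rad/s)² = 1131 J; KE_f = ½(325.0)(2.209)² = 792.7 J.
Fraction lost = 0.2993.

fraction ≈ 0.299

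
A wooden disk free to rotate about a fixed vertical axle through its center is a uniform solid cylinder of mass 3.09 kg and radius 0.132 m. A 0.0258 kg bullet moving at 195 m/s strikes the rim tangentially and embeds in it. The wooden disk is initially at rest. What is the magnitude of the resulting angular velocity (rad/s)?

|ω_f| ≈ 24.3 rad/s

The axle reaction passes through the axle and exerts no torque about it; angular momentum about the axle is conserved through the impact.
I_p = ½(3.09)(0.132)² = 0.02692 kg·m². Taking the sense of the bullet's angular momentum as positive, L_{bullet} = m v R = (0.0258)(195)(0.132) = 0.6641 kg·m²/s.
L_i = 0 + 0.6641 = 0.6641 kg·m²/s.
After sticking, I_f = I_p + m R² = 0.02692 + (0.0258)(0.132)² = 0.02737 kg·m².
ω_f = L_i / I_f = 0.6641 / 0.02737 = 24.26 rad/s.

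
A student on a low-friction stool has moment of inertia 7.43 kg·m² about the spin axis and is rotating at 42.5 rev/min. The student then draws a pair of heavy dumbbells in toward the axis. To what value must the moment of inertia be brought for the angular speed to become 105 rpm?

I₂ ≈ 3.01 kg·m²

No external torque acts about the spin axis, so angular momentum is conserved.
I₂ = I₁ω₁ / ω₂ = (7.43)(42.5) / (105) = 3.007 kg·m².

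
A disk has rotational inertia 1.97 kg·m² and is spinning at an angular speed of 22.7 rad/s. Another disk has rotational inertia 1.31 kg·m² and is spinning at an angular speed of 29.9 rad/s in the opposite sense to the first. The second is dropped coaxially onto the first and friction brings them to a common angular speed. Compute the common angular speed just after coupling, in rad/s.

The coupling torques are internal; angular momentum about the shared axis is conserved.
Taking A's sense as positive: L = (1.970)(22.7) − (1.310)(29.9) = 5.550 kg·m²·rad/s.
Combined I = 1.970 + 1.310 = 3.280 kg·m².
ω_f = L / I = 5.550 / 3.280 = 1.692 rad/s.

|ω_f| ≈ 1.69 rad/s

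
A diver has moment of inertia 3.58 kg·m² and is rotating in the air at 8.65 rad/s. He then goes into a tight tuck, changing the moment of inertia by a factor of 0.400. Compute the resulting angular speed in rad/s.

ω₂ ≈ 21.6 rad/s

No external torque acts about the spin axis, so angular momentum is conserved.
I₂ = 0.400 × 3.58 = 1.432 kg·m².
ω₂ = I₁ω₁ / I₂ = (3.580)(8.65 rad/s) / (1.432) = 21.62 rad/s.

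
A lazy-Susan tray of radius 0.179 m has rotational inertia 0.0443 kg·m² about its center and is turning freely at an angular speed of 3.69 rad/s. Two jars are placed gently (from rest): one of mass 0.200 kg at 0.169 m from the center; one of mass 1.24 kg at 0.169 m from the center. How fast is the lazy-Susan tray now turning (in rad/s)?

No external torque acts about the center; L_before = L_after.
Added inertia Σmr² = (0.200)(0.169)² + (1.24)(0.169)² = 0.04113 kg·m²; I_f = 0.04430 + 0.04113 = 0.08543 kg·m².
ω_f = I_p ω_i / I_f = (0.04430)(3.69) / 0.08543 = 1.914 rad/s.

ω_f ≈ 1.91 rad/s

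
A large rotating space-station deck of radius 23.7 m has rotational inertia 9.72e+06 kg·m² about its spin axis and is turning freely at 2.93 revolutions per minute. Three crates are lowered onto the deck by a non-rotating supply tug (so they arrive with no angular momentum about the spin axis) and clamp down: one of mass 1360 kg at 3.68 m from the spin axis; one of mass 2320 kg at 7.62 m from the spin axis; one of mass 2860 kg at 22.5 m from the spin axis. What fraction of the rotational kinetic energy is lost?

The added mass arrives with no angular momentum about the spin axis, and any external torque about the spin axis is negligible, so the system's angular momentum is conserved.
Added inertia Σmr² = (1360)(3.68)² + (2320)(7.62)² + (2860)(22.5)² = 1.601e+06 kg·m²; I_f = 9.720e+06 + 1.601e+06 = 1.132e+07 kg·m².
ω_f = I_p ω_i / I_f = (9.720e+06)(2.93) / 1.132e+07 = 2.516 rpm.
KE_i = ½(9.720e+06)(0.3068 rad/s)² = 4.575e+05 J; KE_f = ½(1.132e+07)(0.2634)² = 3.928e+05 J.
Fraction lost = 0.1414.

fraction ≈ 0.141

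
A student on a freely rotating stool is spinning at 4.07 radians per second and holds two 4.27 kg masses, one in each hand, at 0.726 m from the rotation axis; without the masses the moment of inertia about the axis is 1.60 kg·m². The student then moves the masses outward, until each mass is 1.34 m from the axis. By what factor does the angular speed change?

Angular momentum about the spin axis is conserved since the torque about it is zero.
I₁ = 1.60 + 2(4.27)(0.726)² = 6.101 kg·m²; I₂ = 1.60 + 2(4.27)(1.34)² = 16.93 kg·m².
ω₂/ω₁ = I₁/I₂ = 6.101 / 16.93 = 0.3603.

ω₂/ω₁ ≈ 0.360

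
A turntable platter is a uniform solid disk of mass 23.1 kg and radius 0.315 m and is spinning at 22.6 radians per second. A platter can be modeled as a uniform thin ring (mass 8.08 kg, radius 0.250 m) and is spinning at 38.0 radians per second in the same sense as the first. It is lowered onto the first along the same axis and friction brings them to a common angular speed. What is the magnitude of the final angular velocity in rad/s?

|ω_f| ≈ 27.3 rad/s

No external torque acts about the common axis, so total angular momentum is conserved.
Moments of inertia: I_A = ½(23.1)(0.315)² = 1.146 kg·m²; I_B = (8.08)(0.250)² = 0.5050 kg·m².
Taking A's sense as positive: L = (1.146)(22.6) + (0.5050)(38.0) = 45.09 kg·m²·rad/s.
Combined I = 1.146 + 0.5050 = 1.651 kg·m².
ω_f = L / I = 45.09 / 1.651 = 27.31 rad/s.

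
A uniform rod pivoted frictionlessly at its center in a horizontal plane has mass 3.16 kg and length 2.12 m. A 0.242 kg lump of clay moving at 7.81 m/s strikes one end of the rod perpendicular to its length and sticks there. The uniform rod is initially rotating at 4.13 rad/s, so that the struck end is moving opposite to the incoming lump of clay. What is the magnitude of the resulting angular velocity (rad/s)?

|ω_f| ≈ 1.98 rad/s

About the pivot the impulsive forces during the collision are internal, so angular momentum about that axis is conserved.
I_p = (1/12)(3.16)(2.12)² = 1.184 kg·m². Taking the sense of the lump of clay's angular momentum as positive, L_{lump} = m v R = (0.242)(7.81)(2.12/2) = 2.003 kg·m²/s.
L_i = −I_p ω_p + m v R = −(1.184)(4.13) + 2.003 = -2.885 kg·m²/s.
After sticking, I_f = I_p + m R² = 1.184 + (0.242)(2.12/2)² = 1.455 kg·m².
ω_f = L_i / I_f = -2.885 / 1.455 = -1.982 rad/s.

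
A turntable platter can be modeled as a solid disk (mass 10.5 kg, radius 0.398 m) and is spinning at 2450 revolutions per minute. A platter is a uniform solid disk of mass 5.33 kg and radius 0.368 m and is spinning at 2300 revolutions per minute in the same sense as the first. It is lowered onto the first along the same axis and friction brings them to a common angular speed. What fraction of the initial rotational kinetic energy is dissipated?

No external torque acts about the common axis, so total angular momentum is conserved.
Moments of inertia: I_A = ½(10.5)(0.398)² = 0.8316 kg·m²; I_B = ½(5.33)(0.368)² = 0.3609 kg·m².
Taking A's sense as positive: L = (0.8316)(2450) + (0.3609)(2300) = 2868 kg·m²·rpm.
Combined I = 0.8316 + 0.3609 = 1.193 kg·m².
ω_f = L / I = 2868 / 1.193 = 2405 rpm.
KE_i = ½ΣIω² = 37840 J; KE_f = ½(1.193)(251.8)² = 37810 J.
Fraction dissipated = (KE_i − KE_f)/KE_i = 0.0008206.

fraction ≈ 0.000821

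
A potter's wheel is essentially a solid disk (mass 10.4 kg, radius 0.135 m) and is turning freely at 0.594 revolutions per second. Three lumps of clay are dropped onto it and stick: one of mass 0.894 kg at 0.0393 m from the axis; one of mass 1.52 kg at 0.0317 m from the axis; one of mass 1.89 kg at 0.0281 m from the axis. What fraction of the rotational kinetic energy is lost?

fraction ≈ 0.0444

No external torque acts about the axis; L_before = L_after.
I_p = ½(10.4)(0.135)² = 0.09477 kg·m².
Added inertia Σmr² = (0.894)(0.0393)² + (1.52)(0.0317)² + (1.89)(0.0281)² = 0.004401 kg·m²; I_f = 0.09477 + 0.004401 = 0.09917 kg·m².
ω_f = I_p ω_i / I_f = (0.09477)(0.594) / 0.09917 = 0.5676 rev/s.
KE_i = ½(0.09477)(3.732 rad/s)² = 0.6600 J; KE_f = ½(0.09917)(3.567)² = 0.6308 J.
Fraction lost = 0.04437.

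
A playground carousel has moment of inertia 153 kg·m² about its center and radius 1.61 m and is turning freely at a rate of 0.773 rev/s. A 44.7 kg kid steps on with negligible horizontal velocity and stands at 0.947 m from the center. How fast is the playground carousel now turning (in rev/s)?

The added mass arrives with no angular momentum about the center, and any external torque about the center is negligible, so the system's angular momentum is conserved.
Added inertia Σmr² = (44.7)(0.947)² = 40.09 kg·m²; I_f = 153.0 + 40.09 = 193.1 kg·m².
ω_f = I_p ω_i / I_f = (153.0)(0.773) / 193.1 = 0.6125 rev/s.

ω_f ≈ 0.613 rev/s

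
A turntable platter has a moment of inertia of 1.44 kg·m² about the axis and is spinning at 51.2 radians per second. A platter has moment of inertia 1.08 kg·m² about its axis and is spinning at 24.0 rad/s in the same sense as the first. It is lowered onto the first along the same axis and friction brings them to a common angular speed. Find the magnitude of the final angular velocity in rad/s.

The coupling torques are internal; angular momentum about the shared axis is conserved.
Taking A's sense as positive: L = (1.440)(51.2) + (1.080)(24.0) = 99.65 kg·m²·rad/s.
Combined I = 1.440 + 1.080 = 2.520 kg·m².
ω_f = L / I = 99.65 / 2.520 = 39.54 rad/s.

|ω_f| ≈ 39.5 rad/s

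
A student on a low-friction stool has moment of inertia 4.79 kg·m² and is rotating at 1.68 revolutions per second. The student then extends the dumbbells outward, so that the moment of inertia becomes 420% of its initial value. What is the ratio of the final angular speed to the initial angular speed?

ω₂/ω₁ ≈ 0.238

Angular momentum about the spin axis is conserved since the torque about it is zero.
I₂ = 4.20 × 4.79 = 20.12 kg·m².
ω₂/ω₁ = I₁/I₂ = 4.790 / 20.12 = 0.2381.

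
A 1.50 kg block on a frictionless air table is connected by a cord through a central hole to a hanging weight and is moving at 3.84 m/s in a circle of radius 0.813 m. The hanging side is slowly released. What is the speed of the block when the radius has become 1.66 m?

v₂ ≈ 1.88 m/s

Central (radial) force ⇒ zero torque about the center ⇒ m v r is constant.
v₂ = v₁ r₁ / r₂ = (3.84)(0.813) / (1.66) = 1.881 m/s.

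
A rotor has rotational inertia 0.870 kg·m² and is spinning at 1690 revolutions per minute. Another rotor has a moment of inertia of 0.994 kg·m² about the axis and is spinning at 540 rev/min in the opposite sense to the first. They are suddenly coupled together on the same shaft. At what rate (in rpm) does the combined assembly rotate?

The coupling torques are internal; angular momentum about the shared axis is conserved.
Taking A's sense as positive: L = (0.8700)(1690) − (0.9940)(540) = 933.5 kg·m²·rpm.
Combined I = 0.8700 + 0.9940 = 1.864 kg·m².
ω_f = L / I = 933.5 / 1.864 = 500.8 rpm.

|ω_f| ≈ 501 rpm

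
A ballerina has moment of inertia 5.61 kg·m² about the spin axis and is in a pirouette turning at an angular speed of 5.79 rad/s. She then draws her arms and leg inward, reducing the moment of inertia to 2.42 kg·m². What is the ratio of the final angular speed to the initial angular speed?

With no external torque about the axis, L is conserved: I₁ω₁ = I₂ω₂.
ω₂/ω₁ = I₁/I₂ = 5.610 / 2.420 = 2.318.

ω₂/ω₁ ≈ 2.32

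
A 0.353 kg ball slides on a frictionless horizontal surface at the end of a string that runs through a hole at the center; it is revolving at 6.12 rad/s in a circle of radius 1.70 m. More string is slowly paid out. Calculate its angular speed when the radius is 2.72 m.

The constraining force is radial, so m r² ω about the center is conserved.
ω₂ = ω₁ (r₁/r₂)² = (6.12)(1.70/2.72)² = 2.391 rad/s.

ω₂ ≈ 2.39 rad/s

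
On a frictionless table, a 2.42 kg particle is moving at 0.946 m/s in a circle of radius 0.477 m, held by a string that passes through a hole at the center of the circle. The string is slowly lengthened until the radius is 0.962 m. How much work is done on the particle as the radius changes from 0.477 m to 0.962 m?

W ≈ -0.817 J

The only horizontal force on the mass is along the cord (radial), so it exerts no torque about the hole and angular momentum m v r is conserved.
v₂ = v₁ r₁ / r₂ = (0.946)(0.477) / (0.962) = 0.4691 m/s.
W = ΔKE = ½m(v₂² − v₁²) = -0.8166 J.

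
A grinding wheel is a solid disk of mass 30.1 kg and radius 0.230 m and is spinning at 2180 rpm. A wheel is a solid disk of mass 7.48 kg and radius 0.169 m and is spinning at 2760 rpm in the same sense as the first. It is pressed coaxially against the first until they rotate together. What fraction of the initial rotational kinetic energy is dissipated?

fraction ≈ 0.00689

No external torque acts about the common axis, so total angular momentum is conserved.
Moments of inertia: I_A = ½(30.1)(0.230)² = 0.7961 kg·m²; I_B = ½(7.48)(0.169)² = 0.1068 kg·m².
Taking A's sense as positive: L = (0.7961)(2180) + (0.1068)(2760) = 2030 kg·m²·rpm.
Combined I = 0.7961 + 0.1068 = 0.9030 kg·m².
ω_f = L / I = 2030 / 0.9030 = 2249 rpm.
KE_i = ½ΣIω² = 25210 J; KE_f = ½(0.9030)(235.5)² = 25030 J.
Fraction dissipated = (KE_i − KE_f)/KE_i = 0.006892.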